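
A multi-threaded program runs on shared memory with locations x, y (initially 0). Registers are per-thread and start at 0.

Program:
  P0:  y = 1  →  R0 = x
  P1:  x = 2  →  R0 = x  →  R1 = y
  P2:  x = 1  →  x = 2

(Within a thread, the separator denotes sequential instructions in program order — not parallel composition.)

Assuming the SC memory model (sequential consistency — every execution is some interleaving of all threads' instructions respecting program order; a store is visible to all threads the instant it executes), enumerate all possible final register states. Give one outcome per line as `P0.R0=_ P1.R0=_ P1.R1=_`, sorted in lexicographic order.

outcome vector order: (P0.R0,P1.R0,P1.R1)
|SC outcomes| = 10

P0.R0=0 P1.R0=1 P1.R1=1
P0.R0=0 P1.R0=2 P1.R1=1
P0.R0=1 P1.R0=1 P1.R1=0
P0.R0=1 P1.R0=1 P1.R1=1
P0.R0=1 P1.R0=2 P1.R1=0
P0.R0=1 P1.R0=2 P1.R1=1
P0.R0=2 P1.R0=1 P1.R1=0
P0.R0=2 P1.R0=1 P1.R1=1
P0.R0=2 P1.R0=2 P1.R1=0
P0.R0=2 P1.R0=2 P1.R1=1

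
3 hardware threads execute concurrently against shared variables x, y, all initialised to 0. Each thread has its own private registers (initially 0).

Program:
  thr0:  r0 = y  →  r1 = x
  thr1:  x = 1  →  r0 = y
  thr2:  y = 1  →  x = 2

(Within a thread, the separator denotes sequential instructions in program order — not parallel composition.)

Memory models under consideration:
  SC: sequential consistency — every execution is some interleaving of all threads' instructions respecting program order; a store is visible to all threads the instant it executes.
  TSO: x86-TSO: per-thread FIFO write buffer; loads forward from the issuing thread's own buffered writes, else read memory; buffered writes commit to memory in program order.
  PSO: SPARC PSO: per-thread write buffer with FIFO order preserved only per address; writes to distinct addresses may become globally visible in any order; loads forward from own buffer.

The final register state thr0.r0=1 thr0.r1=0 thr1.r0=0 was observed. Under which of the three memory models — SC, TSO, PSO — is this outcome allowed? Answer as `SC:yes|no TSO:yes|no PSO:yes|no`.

SC:no TSO:yes PSO:yes

outcome vector order: (thr0.r0,thr0.r1,thr1.r0)
under SC → 0/0/0 0/0/1 0/1/0 0/1/1 0/2/0 0/2/1 1/0/1 1/1/0 1/1/1 1/2/0 1/2/1
under TSO → 0/0/0 0/0/1 0/1/0 0/1/1 0/2/0 0/2/1 1/0/0 1/0/1 1/1/0 1/1/1 1/2/0 1/2/1
under PSO → 0/0/0 0/0/1 0/1/0 0/1/1 0/2/0 0/2/1 1/0/0 1/0/1 1/1/0 1/1/1 1/2/0 1/2/1
target 1/0/0 ∈ {TSO,PSO}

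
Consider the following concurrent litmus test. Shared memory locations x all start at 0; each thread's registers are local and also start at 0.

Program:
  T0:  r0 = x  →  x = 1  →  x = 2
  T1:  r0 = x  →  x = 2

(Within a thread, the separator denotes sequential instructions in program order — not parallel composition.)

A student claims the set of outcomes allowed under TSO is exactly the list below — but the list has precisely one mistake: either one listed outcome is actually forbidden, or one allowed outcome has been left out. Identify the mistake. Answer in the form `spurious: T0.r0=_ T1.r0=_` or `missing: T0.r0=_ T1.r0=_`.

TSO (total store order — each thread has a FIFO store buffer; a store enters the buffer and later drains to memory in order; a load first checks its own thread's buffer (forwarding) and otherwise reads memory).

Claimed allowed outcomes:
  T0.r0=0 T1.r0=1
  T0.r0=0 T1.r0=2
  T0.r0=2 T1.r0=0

missing: T0.r0=0 T1.r0=0

outcome vector order: (T0.r0,T1.r0)
under TSO → 00; 01; 02; 20
TSO∖claimed = {00}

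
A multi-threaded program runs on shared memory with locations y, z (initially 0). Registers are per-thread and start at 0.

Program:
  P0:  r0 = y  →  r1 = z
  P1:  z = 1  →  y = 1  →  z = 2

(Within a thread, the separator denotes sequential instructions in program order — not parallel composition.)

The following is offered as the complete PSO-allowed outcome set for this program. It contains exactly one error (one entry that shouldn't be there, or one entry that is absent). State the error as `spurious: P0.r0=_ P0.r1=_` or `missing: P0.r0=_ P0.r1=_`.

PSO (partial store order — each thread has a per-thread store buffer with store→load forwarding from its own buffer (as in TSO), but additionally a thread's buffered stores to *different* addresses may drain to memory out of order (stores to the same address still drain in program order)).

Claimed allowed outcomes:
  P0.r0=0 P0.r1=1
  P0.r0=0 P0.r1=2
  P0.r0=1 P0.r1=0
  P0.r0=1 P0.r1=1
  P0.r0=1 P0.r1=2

missing: P0.r0=0 P0.r1=0

outcome vector order: (P0.r0,P0.r1)
[PSO] allowed = {00, 01, 02, 10, 11, 12}
PSO∖claimed = {00}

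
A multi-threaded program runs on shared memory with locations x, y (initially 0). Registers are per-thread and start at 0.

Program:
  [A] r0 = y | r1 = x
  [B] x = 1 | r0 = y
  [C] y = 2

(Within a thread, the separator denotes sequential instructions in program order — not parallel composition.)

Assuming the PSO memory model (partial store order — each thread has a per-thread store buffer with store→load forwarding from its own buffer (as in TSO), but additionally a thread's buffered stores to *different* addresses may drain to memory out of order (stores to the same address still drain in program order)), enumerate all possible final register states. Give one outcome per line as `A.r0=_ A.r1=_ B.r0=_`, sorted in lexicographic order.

A.r0=0 A.r1=0 B.r0=0
A.r0=0 A.r1=0 B.r0=2
A.r0=0 A.r1=1 B.r0=0
A.r0=0 A.r1=1 B.r0=2
A.r0=2 A.r1=0 B.r0=0
A.r0=2 A.r1=0 B.r0=2
A.r0=2 A.r1=1 B.r0=0
A.r0=2 A.r1=1 B.r0=2

outcome vector order: (A.r0,A.r1,B.r0)
|PSO outcomes| = 8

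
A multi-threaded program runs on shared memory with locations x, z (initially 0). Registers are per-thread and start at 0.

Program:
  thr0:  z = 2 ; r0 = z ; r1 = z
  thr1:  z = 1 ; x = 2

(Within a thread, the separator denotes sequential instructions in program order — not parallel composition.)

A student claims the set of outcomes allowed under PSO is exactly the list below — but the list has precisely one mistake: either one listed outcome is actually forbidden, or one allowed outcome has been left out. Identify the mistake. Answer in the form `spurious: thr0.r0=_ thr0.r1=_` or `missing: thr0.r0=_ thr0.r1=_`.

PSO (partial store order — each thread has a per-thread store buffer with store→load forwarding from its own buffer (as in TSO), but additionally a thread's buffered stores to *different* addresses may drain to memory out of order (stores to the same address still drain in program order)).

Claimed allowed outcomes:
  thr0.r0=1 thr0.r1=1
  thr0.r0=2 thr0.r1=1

outcome vector order: (thr0.r0,thr0.r1)
PSO: 3 outcomes — {<1 1>; <2 1>; <2 2>}
PSO∖claimed = {<2 2>}

missing: thr0.r0=2 thr0.r1=2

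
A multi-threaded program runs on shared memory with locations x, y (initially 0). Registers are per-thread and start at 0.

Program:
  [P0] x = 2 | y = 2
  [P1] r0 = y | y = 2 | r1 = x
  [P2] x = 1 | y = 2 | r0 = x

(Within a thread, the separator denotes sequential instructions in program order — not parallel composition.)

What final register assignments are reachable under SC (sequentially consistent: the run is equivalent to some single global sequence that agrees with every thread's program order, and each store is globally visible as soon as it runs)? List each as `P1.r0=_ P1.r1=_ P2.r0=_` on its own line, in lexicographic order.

P1.r0=0 P1.r1=0 P2.r0=1
P1.r0=0 P1.r1=0 P2.r0=2
P1.r0=0 P1.r1=1 P2.r0=1
P1.r0=0 P1.r1=1 P2.r0=2
P1.r0=0 P1.r1=2 P2.r0=1
P1.r0=0 P1.r1=2 P2.r0=2
P1.r0=2 P1.r1=1 P2.r0=1
P1.r0=2 P1.r1=1 P2.r0=2
P1.r0=2 P1.r1=2 P2.r0=1
P1.r0=2 P1.r1=2 P2.r0=2

outcome vector order: (P1.r0,P1.r1,P2.r0)
|SC outcomes| = 10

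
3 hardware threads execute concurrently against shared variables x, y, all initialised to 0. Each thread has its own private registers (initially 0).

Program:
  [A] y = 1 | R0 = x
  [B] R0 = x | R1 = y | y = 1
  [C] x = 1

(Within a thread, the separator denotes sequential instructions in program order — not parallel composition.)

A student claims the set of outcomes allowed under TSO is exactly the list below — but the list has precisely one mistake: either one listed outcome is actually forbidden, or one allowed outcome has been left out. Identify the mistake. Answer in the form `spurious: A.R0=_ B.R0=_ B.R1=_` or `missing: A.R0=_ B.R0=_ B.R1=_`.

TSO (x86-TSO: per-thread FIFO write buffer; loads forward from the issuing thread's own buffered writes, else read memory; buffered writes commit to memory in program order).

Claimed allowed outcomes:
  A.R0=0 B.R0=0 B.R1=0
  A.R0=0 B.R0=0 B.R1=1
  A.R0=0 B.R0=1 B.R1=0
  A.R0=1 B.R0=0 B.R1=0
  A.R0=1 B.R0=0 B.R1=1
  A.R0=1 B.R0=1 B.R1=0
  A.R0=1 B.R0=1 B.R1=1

missing: A.R0=0 B.R0=1 B.R1=1

outcome vector order: (A.R0,B.R0,B.R1)
[TSO] allowed = {000 001 010 011 100 101 110 111}
TSO∖claimed = {011}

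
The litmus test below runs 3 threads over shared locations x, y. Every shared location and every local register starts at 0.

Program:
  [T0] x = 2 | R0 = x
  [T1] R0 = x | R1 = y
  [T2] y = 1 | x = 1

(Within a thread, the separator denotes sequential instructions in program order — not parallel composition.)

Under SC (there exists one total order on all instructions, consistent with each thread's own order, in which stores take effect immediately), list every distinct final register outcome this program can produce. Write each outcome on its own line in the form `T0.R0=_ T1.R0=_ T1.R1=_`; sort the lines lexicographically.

T0.R0=1 T1.R0=0 T1.R1=0
T0.R0=1 T1.R0=0 T1.R1=1
T0.R0=1 T1.R0=1 T1.R1=1
T0.R0=1 T1.R0=2 T1.R1=0
T0.R0=1 T1.R0=2 T1.R1=1
T0.R0=2 T1.R0=0 T1.R1=0
T0.R0=2 T1.R0=0 T1.R1=1
T0.R0=2 T1.R0=1 T1.R1=1
T0.R0=2 T1.R0=2 T1.R1=0
T0.R0=2 T1.R0=2 T1.R1=1

outcome vector order: (T0.R0,T1.R0,T1.R1)
|SC outcomes| = 10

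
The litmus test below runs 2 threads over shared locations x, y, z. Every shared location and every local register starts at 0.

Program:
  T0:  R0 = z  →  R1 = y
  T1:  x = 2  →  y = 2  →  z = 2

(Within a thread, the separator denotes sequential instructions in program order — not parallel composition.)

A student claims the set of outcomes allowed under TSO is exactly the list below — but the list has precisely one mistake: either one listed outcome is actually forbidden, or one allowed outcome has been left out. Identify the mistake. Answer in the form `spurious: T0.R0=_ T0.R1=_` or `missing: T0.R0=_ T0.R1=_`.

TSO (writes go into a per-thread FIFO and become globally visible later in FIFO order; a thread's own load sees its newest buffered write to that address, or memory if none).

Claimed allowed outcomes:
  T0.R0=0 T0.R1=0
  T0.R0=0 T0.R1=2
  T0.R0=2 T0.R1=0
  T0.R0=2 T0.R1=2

outcome vector order: (T0.R0,T0.R1)
TSO (3): (0,0); (0,2); (2,2)
claimed∖TSO = {(2,0)}

spurious: T0.R0=2 T0.R1=0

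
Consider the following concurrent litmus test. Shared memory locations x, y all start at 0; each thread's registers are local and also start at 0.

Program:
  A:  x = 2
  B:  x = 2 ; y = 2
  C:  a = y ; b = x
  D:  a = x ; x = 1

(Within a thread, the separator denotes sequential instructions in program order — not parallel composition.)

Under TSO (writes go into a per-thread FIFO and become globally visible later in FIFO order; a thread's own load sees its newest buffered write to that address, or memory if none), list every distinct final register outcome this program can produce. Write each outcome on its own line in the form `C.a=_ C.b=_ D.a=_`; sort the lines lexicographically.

outcome vector order: (C.a,C.b,D.a)
|TSO outcomes| = 10

C.a=0 C.b=0 D.a=0
C.a=0 C.b=0 D.a=2
C.a=0 C.b=1 D.a=0
C.a=0 C.b=1 D.a=2
C.a=0 C.b=2 D.a=0
C.a=0 C.b=2 D.a=2
C.a=2 C.b=1 D.a=0
C.a=2 C.b=1 D.a=2
C.a=2 C.b=2 D.a=0
C.a=2 C.b=2 D.a=2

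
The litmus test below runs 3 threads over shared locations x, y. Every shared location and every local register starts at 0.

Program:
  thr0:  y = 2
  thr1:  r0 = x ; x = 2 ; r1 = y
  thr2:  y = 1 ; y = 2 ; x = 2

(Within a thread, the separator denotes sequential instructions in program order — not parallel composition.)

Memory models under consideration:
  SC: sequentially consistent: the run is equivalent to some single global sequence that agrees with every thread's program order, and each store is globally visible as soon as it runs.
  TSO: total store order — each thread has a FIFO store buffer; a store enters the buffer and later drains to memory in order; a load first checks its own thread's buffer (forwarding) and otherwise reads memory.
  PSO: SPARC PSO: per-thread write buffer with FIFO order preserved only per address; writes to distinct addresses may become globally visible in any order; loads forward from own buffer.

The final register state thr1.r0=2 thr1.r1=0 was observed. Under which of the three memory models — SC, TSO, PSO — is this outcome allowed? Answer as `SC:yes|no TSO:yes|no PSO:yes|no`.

SC:no TSO:no PSO:yes

outcome vector order: (thr1.r0,thr1.r1)
under SC → (0,0), (0,1), (0,2), (2,2)
under TSO → (0,0), (0,1), (0,2), (2,2)
under PSO → (0,0), (0,1), (0,2), (2,0), (2,1), (2,2)
target (2,0) ∈ {PSO}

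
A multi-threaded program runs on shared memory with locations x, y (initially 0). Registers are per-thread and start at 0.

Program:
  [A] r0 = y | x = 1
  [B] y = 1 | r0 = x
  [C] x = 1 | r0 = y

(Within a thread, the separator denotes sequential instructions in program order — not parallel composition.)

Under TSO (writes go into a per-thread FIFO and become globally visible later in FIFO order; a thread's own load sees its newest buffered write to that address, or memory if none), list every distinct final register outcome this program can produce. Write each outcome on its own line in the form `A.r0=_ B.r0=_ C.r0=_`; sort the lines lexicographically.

outcome vector order: (A.r0,B.r0,C.r0)
|TSO outcomes| = 8

A.r0=0 B.r0=0 C.r0=0
A.r0=0 B.r0=0 C.r0=1
A.r0=0 B.r0=1 C.r0=0
A.r0=0 B.r0=1 C.r0=1
A.r0=1 B.r0=0 C.r0=0
A.r0=1 B.r0=0 C.r0=1
A.r0=1 B.r0=1 C.r0=0
A.r0=1 B.r0=1 C.r0=1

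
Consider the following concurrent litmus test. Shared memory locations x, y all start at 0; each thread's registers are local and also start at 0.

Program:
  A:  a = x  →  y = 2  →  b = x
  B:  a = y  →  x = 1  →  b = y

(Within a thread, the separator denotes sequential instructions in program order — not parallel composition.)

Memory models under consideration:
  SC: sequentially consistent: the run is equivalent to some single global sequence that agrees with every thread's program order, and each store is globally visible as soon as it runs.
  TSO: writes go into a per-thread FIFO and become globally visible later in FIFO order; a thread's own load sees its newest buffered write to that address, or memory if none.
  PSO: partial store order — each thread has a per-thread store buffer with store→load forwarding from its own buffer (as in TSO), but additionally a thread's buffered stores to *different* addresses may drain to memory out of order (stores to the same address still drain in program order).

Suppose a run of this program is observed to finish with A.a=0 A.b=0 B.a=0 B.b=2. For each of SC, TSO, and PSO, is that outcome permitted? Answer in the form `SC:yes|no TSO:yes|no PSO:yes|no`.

SC:yes TSO:yes PSO:yes

outcome vector order: (A.a,A.b,B.a,B.b)
SC: 7 outcomes — {0002, 0022, 0100, 0102, 0122, 1100, 1102}
TSO: 8 outcomes — {0000, 0002, 0022, 0100, 0102, 0122, 1100, 1102}
PSO: 8 outcomes — {0000, 0002, 0022, 0100, 0102, 0122, 1100, 1102}
target 0002 ∈ {SC,TSO,PSO}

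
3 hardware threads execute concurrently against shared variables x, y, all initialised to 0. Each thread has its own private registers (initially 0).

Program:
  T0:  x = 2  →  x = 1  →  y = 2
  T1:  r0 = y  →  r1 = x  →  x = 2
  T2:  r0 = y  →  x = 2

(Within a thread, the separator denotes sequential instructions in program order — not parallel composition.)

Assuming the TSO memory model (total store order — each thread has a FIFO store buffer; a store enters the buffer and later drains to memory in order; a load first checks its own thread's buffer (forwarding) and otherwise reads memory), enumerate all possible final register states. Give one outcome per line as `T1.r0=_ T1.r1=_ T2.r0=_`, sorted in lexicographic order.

T1.r0=0 T1.r1=0 T2.r0=0
T1.r0=0 T1.r1=0 T2.r0=2
T1.r0=0 T1.r1=1 T2.r0=0
T1.r0=0 T1.r1=1 T2.r0=2
T1.r0=0 T1.r1=2 T2.r0=0
T1.r0=0 T1.r1=2 T2.r0=2
T1.r0=2 T1.r1=1 T2.r0=0
T1.r0=2 T1.r1=1 T2.r0=2
T1.r0=2 T1.r1=2 T2.r0=0
T1.r0=2 T1.r1=2 T2.r0=2

outcome vector order: (T1.r0,T1.r1,T2.r0)
|TSO outcomes| = 10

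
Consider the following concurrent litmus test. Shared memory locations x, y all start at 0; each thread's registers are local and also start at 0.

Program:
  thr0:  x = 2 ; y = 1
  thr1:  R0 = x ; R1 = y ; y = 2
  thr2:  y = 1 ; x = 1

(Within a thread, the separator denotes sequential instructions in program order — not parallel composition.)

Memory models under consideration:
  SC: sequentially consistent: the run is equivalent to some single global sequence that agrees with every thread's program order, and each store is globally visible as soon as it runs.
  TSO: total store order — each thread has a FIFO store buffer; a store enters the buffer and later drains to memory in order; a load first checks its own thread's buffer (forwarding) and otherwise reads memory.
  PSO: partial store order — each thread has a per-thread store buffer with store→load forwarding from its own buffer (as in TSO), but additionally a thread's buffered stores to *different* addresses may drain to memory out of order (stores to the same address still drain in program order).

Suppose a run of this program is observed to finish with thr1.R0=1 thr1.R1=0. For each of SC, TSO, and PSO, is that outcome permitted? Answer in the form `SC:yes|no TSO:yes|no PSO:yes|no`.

outcome vector order: (thr1.R0,thr1.R1)
under SC → <0 0>; <0 1>; <1 1>; <2 0>; <2 1>
under TSO → <0 0>; <0 1>; <1 1>; <2 0>; <2 1>
under PSO → <0 0>; <0 1>; <1 0>; <1 1>; <2 0>; <2 1>
target <1 0> ∈ {PSO}

SC:no TSO:no PSO:yes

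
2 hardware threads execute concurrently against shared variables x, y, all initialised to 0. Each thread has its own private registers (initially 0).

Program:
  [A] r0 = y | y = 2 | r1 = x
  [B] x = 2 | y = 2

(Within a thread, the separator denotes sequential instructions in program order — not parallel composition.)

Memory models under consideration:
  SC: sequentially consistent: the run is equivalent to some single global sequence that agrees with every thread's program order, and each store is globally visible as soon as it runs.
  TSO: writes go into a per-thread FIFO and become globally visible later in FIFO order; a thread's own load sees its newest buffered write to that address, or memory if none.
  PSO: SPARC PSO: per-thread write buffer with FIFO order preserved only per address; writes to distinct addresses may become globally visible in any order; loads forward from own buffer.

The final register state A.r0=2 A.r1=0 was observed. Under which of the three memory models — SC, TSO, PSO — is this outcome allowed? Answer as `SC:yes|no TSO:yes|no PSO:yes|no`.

outcome vector order: (A.r0,A.r1)
SC (3): 0/0 0/2 2/2
TSO (3): 0/0 0/2 2/2
PSO (4): 0/0 0/2 2/0 2/2
target 2/0 ∈ {PSO}

SC:no TSO:no PSO:yes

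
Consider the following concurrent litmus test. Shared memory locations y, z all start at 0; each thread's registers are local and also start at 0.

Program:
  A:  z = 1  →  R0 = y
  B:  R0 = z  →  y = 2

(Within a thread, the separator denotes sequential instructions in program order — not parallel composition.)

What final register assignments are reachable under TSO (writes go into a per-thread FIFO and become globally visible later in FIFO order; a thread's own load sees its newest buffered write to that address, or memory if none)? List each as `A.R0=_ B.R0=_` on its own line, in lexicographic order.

A.R0=0 B.R0=0
A.R0=0 B.R0=1
A.R0=2 B.R0=0
A.R0=2 B.R0=1

outcome vector order: (A.R0,B.R0)
|TSO outcomes| = 4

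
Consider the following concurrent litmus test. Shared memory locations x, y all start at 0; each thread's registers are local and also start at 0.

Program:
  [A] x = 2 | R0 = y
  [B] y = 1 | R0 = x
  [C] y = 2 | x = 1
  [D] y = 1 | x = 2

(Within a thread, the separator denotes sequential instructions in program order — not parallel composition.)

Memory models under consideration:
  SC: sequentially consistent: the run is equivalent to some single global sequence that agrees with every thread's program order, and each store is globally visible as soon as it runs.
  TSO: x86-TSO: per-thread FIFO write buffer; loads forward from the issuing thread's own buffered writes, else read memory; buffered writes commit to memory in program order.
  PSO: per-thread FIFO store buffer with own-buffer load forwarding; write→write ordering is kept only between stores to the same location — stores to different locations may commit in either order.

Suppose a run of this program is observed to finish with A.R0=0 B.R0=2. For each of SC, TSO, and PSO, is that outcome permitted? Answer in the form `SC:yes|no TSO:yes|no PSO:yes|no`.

outcome vector order: (A.R0,B.R0)
[SC] allowed = {<0 1>, <0 2>, <1 0>, <1 1>, <1 2>, <2 0>, <2 1>, <2 2>}
[TSO] allowed = {<0 0>, <0 1>, <0 2>, <1 0>, <1 1>, <1 2>, <2 0>, <2 1>, <2 2>}
[PSO] allowed = {<0 0>, <0 1>, <0 2>, <1 0>, <1 1>, <1 2>, <2 0>, <2 1>, <2 2>}
target <0 2> ∈ {SC,TSO,PSO}

SC:yes TSO:yes PSO:yes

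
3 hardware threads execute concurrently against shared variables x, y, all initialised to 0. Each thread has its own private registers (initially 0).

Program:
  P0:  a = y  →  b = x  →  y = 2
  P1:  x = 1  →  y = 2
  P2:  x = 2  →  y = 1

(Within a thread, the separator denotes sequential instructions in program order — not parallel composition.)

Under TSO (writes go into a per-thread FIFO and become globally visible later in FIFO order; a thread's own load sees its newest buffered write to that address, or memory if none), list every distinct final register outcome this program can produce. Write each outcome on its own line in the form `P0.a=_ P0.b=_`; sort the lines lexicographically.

P0.a=0 P0.b=0
P0.a=0 P0.b=1
P0.a=0 P0.b=2
P0.a=1 P0.b=1
P0.a=1 P0.b=2
P0.a=2 P0.b=1
P0.a=2 P0.b=2

outcome vector order: (P0.a,P0.b)
|TSO outcomes| = 7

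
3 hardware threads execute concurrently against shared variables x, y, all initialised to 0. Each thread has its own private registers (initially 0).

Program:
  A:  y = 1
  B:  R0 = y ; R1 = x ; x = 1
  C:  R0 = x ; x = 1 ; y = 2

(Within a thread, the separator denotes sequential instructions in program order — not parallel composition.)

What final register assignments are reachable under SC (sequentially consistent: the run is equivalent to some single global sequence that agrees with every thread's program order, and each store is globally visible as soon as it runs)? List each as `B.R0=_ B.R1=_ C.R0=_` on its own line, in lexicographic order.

outcome vector order: (B.R0,B.R1,C.R0)
|SC outcomes| = 7

B.R0=0 B.R1=0 C.R0=0
B.R0=0 B.R1=0 C.R0=1
B.R0=0 B.R1=1 C.R0=0
B.R0=1 B.R1=0 C.R0=0
B.R0=1 B.R1=0 C.R0=1
B.R0=1 B.R1=1 C.R0=0
B.R0=2 B.R1=1 C.R0=0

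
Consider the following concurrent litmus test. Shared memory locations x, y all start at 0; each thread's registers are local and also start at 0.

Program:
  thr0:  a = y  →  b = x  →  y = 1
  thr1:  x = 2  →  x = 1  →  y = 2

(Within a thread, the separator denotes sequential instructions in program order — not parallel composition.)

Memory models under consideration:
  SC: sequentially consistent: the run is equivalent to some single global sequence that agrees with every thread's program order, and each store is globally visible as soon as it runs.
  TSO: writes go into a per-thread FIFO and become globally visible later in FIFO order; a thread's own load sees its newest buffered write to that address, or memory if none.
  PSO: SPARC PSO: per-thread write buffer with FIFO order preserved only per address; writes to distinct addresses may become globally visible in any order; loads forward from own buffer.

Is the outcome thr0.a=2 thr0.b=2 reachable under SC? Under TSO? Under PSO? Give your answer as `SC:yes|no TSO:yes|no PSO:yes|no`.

SC:no TSO:no PSO:yes

outcome vector order: (thr0.a,thr0.b)
under SC → (0,0); (0,1); (0,2); (2,1)
under TSO → (0,0); (0,1); (0,2); (2,1)
under PSO → (0,0); (0,1); (0,2); (2,0); (2,1); (2,2)
target (2,2) ∈ {PSO}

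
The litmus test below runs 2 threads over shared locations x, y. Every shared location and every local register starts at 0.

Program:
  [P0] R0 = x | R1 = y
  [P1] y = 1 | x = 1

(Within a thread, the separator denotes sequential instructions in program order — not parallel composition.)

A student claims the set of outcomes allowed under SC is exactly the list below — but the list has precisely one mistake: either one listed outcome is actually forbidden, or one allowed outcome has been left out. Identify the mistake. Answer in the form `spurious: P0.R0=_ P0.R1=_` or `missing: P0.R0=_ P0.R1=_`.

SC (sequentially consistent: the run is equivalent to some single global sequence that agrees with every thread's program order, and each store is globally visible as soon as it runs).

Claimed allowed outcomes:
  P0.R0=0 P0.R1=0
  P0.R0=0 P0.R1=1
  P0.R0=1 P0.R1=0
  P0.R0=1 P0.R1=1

spurious: P0.R0=1 P0.R1=0

outcome vector order: (P0.R0,P0.R1)
under SC → <0 0> <0 1> <1 1>
claimed∖SC = {<1 0>}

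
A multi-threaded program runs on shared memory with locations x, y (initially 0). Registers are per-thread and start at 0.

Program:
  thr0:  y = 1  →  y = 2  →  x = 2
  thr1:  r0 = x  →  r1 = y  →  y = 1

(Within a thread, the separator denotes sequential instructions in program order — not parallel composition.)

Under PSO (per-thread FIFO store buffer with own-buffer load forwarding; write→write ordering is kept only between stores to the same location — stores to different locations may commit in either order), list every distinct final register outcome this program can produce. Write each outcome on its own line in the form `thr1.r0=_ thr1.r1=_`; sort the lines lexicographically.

thr1.r0=0 thr1.r1=0
thr1.r0=0 thr1.r1=1
thr1.r0=0 thr1.r1=2
thr1.r0=2 thr1.r1=0
thr1.r0=2 thr1.r1=1
thr1.r0=2 thr1.r1=2

outcome vector order: (thr1.r0,thr1.r1)
|PSO outcomes| = 6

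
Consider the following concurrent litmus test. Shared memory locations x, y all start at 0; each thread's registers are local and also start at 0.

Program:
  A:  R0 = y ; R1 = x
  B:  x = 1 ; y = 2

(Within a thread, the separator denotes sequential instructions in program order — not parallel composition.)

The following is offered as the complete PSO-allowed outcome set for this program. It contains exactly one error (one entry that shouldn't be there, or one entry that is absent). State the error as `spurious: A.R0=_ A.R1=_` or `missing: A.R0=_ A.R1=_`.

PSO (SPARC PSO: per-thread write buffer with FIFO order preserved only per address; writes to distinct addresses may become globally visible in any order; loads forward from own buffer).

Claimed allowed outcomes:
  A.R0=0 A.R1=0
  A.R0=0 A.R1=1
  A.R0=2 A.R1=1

outcome vector order: (A.R0,A.R1)
PSO (4): 00, 01, 20, 21
PSO∖claimed = {20}

missing: A.R0=2 A.R1=0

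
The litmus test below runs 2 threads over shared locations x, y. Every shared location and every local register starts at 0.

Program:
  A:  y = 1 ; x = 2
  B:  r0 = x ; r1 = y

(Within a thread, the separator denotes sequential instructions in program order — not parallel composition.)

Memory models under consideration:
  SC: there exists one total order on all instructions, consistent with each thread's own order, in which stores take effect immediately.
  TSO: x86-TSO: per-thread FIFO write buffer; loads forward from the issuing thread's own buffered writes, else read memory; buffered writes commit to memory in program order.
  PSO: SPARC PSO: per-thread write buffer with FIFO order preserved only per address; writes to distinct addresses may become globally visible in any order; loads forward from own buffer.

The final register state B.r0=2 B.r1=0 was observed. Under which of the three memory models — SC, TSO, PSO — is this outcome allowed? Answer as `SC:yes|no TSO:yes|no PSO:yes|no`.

outcome vector order: (B.r0,B.r1)
SC (3): (0,0); (0,1); (2,1)
TSO (3): (0,0); (0,1); (2,1)
PSO (4): (0,0); (0,1); (2,0); (2,1)
target (2,0) ∈ {PSO}

SC:no TSO:no PSO:yes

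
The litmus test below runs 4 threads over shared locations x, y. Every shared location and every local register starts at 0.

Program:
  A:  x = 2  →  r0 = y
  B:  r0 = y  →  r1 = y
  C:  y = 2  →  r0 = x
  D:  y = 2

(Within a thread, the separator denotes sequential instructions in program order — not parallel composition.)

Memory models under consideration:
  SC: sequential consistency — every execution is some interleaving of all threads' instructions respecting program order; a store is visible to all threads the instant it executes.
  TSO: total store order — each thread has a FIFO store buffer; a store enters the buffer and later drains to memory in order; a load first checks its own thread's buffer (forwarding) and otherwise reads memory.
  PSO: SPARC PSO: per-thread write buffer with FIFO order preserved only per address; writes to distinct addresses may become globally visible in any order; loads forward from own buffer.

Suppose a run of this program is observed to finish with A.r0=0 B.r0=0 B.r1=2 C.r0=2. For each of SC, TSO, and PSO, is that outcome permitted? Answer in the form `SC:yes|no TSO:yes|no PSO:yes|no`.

SC:yes TSO:yes PSO:yes

outcome vector order: (A.r0,B.r0,B.r1,C.r0)
under SC → <0 0 0 2>; <0 0 2 2>; <0 2 2 2>; <2 0 0 0>; <2 0 0 2>; <2 0 2 0>; <2 0 2 2>; <2 2 2 0>; <2 2 2 2>
under TSO → <0 0 0 0>; <0 0 0 2>; <0 0 2 0>; <0 0 2 2>; <0 2 2 0>; <0 2 2 2>; <2 0 0 0>; <2 0 0 2>; <2 0 2 0>; <2 0 2 2>; <2 2 2 0>; <2 2 2 2>
under PSO → <0 0 0 0>; <0 0 0 2>; <0 0 2 0>; <0 0 2 2>; <0 2 2 0>; <0 2 2 2>; <2 0 0 0>; <2 0 0 2>; <2 0 2 0>; <2 0 2 2>; <2 2 2 0>; <2 2 2 2>
target <0 0 2 2> ∈ {SC,TSO,PSO}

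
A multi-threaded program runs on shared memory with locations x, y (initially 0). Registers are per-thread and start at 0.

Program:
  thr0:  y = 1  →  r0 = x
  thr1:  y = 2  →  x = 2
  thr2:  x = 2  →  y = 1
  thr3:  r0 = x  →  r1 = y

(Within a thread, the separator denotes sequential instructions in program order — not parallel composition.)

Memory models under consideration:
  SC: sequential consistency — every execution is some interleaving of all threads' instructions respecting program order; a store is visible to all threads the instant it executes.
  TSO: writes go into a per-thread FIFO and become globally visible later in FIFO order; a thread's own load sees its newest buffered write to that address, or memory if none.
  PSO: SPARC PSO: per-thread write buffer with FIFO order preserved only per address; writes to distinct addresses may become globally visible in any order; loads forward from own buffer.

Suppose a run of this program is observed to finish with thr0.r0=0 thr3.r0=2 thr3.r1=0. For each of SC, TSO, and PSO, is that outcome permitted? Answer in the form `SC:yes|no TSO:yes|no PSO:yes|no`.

SC:no TSO:yes PSO:yes

outcome vector order: (thr0.r0,thr3.r0,thr3.r1)
SC (11): <0 0 0>, <0 0 1>, <0 0 2>, <0 2 1>, <0 2 2>, <2 0 0>, <2 0 1>, <2 0 2>, <2 2 0>, <2 2 1>, <2 2 2>
TSO (12): <0 0 0>, <0 0 1>, <0 0 2>, <0 2 0>, <0 2 1>, <0 2 2>, <2 0 0>, <2 0 1>, <2 0 2>, <2 2 0>, <2 2 1>, <2 2 2>
PSO (12): <0 0 0>, <0 0 1>, <0 0 2>, <0 2 0>, <0 2 1>, <0 2 2>, <2 0 0>, <2 0 1>, <2 0 2>, <2 2 0>, <2 2 1>, <2 2 2>
target <0 2 0> ∈ {TSO,PSO}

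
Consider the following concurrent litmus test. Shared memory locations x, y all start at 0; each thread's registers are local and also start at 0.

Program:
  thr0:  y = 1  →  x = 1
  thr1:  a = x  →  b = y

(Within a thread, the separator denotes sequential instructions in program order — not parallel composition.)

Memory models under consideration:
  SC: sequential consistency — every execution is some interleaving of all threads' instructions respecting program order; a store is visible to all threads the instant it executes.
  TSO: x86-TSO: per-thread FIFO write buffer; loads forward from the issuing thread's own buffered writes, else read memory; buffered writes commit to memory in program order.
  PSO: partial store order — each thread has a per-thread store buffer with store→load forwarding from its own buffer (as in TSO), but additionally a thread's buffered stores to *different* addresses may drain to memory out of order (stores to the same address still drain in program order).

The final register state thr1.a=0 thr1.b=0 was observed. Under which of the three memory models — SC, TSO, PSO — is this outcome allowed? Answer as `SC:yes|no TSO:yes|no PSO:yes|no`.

SC:yes TSO:yes PSO:yes

outcome vector order: (thr1.a,thr1.b)
SC: 3 outcomes — {<0 0>; <0 1>; <1 1>}
TSO: 3 outcomes — {<0 0>; <0 1>; <1 1>}
PSO: 4 outcomes — {<0 0>; <0 1>; <1 0>; <1 1>}
target <0 0> ∈ {SC,TSO,PSO}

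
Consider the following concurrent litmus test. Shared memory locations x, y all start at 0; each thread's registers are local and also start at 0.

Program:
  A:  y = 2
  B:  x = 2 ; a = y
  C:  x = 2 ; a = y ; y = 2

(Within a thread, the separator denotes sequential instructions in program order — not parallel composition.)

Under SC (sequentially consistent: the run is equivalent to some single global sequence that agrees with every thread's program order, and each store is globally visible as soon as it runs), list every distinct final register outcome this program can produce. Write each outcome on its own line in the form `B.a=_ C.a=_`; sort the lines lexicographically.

B.a=0 C.a=0
B.a=0 C.a=2
B.a=2 C.a=0
B.a=2 C.a=2

outcome vector order: (B.a,C.a)
|SC outcomes| = 4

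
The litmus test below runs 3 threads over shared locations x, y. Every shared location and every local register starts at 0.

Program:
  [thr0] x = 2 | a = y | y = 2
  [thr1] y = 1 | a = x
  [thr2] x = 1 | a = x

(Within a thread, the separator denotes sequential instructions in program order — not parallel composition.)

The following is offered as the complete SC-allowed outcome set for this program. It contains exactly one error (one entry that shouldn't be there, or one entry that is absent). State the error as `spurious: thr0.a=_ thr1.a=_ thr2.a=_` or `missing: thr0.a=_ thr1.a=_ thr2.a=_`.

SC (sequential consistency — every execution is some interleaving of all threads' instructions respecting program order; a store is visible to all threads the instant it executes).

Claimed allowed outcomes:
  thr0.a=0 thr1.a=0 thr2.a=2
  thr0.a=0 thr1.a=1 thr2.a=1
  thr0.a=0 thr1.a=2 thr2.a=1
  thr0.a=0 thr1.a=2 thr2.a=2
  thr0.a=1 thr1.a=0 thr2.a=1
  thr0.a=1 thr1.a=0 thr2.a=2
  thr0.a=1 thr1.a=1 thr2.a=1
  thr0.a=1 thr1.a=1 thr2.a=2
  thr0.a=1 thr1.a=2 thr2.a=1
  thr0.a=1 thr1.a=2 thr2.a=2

spurious: thr0.a=0 thr1.a=0 thr2.a=2

outcome vector order: (thr0.a,thr1.a,thr2.a)
under SC → 0/1/1 0/2/1 0/2/2 1/0/1 1/0/2 1/1/1 1/1/2 1/2/1 1/2/2
claimed∖SC = {0/0/2}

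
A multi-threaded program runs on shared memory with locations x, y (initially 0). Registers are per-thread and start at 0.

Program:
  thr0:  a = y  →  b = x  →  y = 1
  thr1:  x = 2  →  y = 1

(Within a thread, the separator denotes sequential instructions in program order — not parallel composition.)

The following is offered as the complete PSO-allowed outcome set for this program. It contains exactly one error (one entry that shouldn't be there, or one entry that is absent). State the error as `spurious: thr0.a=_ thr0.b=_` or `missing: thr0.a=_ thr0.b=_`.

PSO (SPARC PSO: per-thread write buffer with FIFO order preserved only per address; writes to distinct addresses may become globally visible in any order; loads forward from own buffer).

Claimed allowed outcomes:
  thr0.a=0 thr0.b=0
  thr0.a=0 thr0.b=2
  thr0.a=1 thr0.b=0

outcome vector order: (thr0.a,thr0.b)
PSO (4): (0,0) (0,2) (1,0) (1,2)
PSO∖claimed = {(1,2)}

missing: thr0.a=1 thr0.b=2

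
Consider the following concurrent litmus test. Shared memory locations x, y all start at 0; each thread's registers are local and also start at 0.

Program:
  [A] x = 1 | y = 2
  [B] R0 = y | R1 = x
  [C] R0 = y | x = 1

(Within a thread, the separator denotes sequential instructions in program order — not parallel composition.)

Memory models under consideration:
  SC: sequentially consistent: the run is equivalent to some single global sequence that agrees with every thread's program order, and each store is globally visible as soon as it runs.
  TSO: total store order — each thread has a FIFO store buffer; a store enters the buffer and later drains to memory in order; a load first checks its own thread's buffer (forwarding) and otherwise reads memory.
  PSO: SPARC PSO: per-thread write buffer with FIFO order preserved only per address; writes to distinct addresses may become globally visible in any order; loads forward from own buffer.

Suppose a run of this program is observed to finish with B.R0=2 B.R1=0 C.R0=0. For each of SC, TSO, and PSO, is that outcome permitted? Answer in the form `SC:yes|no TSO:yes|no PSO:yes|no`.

outcome vector order: (B.R0,B.R1,C.R0)
SC: 6 outcomes — {(0,0,0); (0,0,2); (0,1,0); (0,1,2); (2,1,0); (2,1,2)}
TSO: 6 outcomes — {(0,0,0); (0,0,2); (0,1,0); (0,1,2); (2,1,0); (2,1,2)}
PSO: 8 outcomes — {(0,0,0); (0,0,2); (0,1,0); (0,1,2); (2,0,0); (2,0,2); (2,1,0); (2,1,2)}
target (2,0,0) ∈ {PSO}

SC:no TSO:no PSO:yes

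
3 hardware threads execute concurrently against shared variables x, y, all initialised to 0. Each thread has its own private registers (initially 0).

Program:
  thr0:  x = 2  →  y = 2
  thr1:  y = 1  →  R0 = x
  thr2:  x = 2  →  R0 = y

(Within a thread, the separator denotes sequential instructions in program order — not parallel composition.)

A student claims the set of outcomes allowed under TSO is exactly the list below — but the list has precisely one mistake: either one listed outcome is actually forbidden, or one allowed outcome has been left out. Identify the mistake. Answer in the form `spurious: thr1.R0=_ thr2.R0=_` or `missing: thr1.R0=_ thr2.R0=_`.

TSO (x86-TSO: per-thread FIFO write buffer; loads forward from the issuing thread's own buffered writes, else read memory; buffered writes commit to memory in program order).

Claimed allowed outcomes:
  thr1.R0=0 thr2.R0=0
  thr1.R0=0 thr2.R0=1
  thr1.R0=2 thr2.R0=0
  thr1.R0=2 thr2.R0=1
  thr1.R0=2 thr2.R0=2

outcome vector order: (thr1.R0,thr2.R0)
TSO (6): <0 0>, <0 1>, <0 2>, <2 0>, <2 1>, <2 2>
TSO∖claimed = {<0 2>}

missing: thr1.R0=0 thr2.R0=2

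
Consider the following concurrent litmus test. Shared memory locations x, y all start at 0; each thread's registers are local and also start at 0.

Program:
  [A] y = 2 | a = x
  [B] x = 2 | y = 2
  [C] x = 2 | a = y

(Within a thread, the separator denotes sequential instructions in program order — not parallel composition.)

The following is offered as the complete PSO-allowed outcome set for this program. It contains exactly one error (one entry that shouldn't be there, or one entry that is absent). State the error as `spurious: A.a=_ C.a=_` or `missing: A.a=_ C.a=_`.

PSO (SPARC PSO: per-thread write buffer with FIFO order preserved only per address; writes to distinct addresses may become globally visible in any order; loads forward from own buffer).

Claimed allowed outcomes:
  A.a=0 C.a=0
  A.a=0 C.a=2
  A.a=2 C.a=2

missing: A.a=2 C.a=0

outcome vector order: (A.a,C.a)
[PSO] allowed = {(0,0), (0,2), (2,0), (2,2)}
PSO∖claimed = {(2,0)}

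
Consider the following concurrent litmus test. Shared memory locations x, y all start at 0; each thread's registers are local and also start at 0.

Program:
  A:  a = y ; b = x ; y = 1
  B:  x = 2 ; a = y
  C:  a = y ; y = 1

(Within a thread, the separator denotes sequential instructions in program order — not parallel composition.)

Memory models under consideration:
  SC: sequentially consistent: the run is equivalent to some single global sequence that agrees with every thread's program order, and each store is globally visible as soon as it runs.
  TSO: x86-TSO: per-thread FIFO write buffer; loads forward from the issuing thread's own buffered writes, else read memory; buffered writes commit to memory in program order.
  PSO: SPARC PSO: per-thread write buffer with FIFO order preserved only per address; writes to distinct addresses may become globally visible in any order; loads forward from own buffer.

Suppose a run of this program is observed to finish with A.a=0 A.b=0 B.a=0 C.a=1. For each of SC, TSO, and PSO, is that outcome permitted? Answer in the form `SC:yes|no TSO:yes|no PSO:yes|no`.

outcome vector order: (A.a,A.b,B.a,C.a)
SC: 11 outcomes — {0/0/0/0, 0/0/0/1, 0/0/1/0, 0/0/1/1, 0/2/0/0, 0/2/0/1, 0/2/1/0, 0/2/1/1, 1/0/1/0, 1/2/0/0, 1/2/1/0}
TSO: 12 outcomes — {0/0/0/0, 0/0/0/1, 0/0/1/0, 0/0/1/1, 0/2/0/0, 0/2/0/1, 0/2/1/0, 0/2/1/1, 1/0/0/0, 1/0/1/0, 1/2/0/0, 1/2/1/0}
PSO: 12 outcomes — {0/0/0/0, 0/0/0/1, 0/0/1/0, 0/0/1/1, 0/2/0/0, 0/2/0/1, 0/2/1/0, 0/2/1/1, 1/0/0/0, 1/0/1/0, 1/2/0/0, 1/2/1/0}
target 0/0/0/1 ∈ {SC,TSO,PSO}

SC:yes TSO:yes PSO:yes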